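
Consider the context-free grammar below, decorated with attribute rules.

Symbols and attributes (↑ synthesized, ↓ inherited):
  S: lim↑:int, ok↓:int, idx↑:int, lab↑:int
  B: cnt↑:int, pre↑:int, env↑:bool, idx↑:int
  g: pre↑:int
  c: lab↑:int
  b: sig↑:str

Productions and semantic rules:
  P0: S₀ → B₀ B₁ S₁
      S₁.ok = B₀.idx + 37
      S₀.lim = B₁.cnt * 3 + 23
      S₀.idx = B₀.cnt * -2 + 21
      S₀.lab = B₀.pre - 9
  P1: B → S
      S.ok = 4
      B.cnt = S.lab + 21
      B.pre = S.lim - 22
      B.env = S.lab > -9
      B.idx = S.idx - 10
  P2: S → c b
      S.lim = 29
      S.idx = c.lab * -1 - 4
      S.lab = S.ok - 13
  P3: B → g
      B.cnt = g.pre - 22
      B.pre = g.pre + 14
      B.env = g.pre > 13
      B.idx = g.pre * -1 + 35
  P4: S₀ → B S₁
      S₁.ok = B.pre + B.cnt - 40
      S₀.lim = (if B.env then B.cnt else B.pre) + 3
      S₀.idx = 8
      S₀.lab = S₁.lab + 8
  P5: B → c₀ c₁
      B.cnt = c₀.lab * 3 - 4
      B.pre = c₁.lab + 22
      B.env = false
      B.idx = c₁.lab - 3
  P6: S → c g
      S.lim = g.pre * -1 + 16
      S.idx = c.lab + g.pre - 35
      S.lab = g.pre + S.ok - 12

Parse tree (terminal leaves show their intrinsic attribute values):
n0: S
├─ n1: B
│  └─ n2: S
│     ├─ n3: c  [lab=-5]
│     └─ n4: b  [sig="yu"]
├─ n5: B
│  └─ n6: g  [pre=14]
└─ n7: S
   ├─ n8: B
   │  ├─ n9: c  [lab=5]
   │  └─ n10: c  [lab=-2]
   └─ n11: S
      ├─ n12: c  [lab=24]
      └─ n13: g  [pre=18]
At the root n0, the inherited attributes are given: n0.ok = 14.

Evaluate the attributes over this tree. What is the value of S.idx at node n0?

-3

1. n0.ok = 14  [given at root]
2. n2.ok = 4  [4]
3. n3.lab = -5  [terminal]
4. n4.sig = "yu"  [terminal]
5. n2.lim = 29  [29]
6. n2.idx = 1  [c.lab * -1 - 4]
7. n2.lab = -9  [S.ok - 13]
8. n1.cnt = 12  [S.lab + 21]
9. n1.pre = 7  [S.lim - 22]
10. n1.env = false  [S.lab > -9]
11. n1.idx = -9  [S.idx - 10]
12. n6.pre = 14  [terminal]
13. n5.cnt = -8  [g.pre - 22]
14. n5.pre = 28  [g.pre + 14]
15. n5.env = true  [g.pre > 13]
16. n5.idx = 21  [g.pre * -1 + 35]
17. n7.ok = 28  [B₀.idx + 37]
18. n9.lab = 5  [terminal]
19. n10.lab = -2  [terminal]
20. n8.cnt = 11  [c₀.lab * 3 - 4]
21. n8.pre = 20  [c₁.lab + 22]
22. n8.env = false  [false]
23. n8.idx = -5  [c₁.lab - 3]
24. n11.ok = -9  [B.pre + B.cnt - 40]
25. n12.lab = 24  [terminal]
26. n13.pre = 18  [terminal]
27. n11.lim = -2  [g.pre * -1 + 16]
28. n11.idx = 7  [c.lab + g.pre - 35]
29. n11.lab = -3  [g.pre + S.ok - 12]
30. n7.lim = 23  [(if B.env then B.cnt else B.pre) + 3]
31. n7.idx = 8  [8]
32. n7.lab = 5  [S₁.lab + 8]
33. n0.lim = -1  [B₁.cnt * 3 + 23]
34. n0.idx = -3  [B₀.cnt * -2 + 21]
35. n0.lab = -2  [B₀.pre - 9]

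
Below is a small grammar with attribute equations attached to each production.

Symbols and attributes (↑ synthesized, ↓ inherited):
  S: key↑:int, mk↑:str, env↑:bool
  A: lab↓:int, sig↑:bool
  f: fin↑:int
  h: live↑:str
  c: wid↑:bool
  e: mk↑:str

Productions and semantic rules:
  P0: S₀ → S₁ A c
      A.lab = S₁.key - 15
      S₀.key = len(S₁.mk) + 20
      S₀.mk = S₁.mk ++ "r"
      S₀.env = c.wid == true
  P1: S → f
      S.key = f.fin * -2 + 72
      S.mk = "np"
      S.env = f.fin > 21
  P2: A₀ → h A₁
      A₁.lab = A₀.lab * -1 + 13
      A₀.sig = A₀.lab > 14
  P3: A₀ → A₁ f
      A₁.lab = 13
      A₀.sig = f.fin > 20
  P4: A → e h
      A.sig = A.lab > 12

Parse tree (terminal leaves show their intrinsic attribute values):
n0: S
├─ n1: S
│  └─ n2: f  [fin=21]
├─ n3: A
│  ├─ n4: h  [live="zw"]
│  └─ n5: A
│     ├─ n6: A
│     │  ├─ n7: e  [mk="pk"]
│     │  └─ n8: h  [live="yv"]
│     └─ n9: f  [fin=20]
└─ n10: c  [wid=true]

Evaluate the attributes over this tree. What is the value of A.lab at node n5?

1. n2.fin = 21  [terminal]
2. n1.key = 30  [f.fin * -2 + 72]
3. n1.mk = "np"  ["np"]
4. n1.env = false  [f.fin > 21]
5. n3.lab = 15  [S₁.key - 15]
6. n4.live = "zw"  [terminal]
7. n5.lab = -2  [A₀.lab * -1 + 13]
8. n6.lab = 13  [13]
9. n7.mk = "pk"  [terminal]
10. n8.live = "yv"  [terminal]
11. n6.sig = true  [A.lab > 12]
12. n9.fin = 20  [terminal]
13. n5.sig = false  [f.fin > 20]
14. n3.sig = true  [A₀.lab > 14]
15. n10.wid = true  [terminal]
16. n0.key = 22  [len(S₁.mk) + 20]
17. n0.mk = "npr"  [S₁.mk ++ "r"]
18. n0.env = true  [c.wid == true]

-2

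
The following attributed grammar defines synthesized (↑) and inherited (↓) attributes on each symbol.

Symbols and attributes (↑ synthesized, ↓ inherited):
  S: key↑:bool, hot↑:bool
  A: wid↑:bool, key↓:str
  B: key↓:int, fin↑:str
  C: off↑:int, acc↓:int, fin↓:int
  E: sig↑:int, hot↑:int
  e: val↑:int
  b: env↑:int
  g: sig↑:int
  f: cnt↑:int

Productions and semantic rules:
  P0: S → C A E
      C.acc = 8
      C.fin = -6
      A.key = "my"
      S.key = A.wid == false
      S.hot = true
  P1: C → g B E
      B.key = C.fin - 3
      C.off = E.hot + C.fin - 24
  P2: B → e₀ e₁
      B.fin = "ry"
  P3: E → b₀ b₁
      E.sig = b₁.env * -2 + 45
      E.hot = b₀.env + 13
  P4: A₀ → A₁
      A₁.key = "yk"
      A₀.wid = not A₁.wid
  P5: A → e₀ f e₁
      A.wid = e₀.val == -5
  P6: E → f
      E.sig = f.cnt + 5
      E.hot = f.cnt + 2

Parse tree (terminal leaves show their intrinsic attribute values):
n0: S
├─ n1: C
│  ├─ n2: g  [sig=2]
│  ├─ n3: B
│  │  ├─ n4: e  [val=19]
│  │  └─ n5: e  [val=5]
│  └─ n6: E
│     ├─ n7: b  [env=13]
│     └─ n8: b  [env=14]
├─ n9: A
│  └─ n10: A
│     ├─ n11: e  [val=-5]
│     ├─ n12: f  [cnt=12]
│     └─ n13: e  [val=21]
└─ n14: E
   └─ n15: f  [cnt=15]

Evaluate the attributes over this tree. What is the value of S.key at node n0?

1. n1.acc = 8  [8]
2. n1.fin = -6  [-6]
3. n2.sig = 2  [terminal]
4. n3.key = -9  [C.fin - 3]
5. n4.val = 19  [terminal]
6. n5.val = 5  [terminal]
7. n3.fin = "ry"  ["ry"]
8. n7.env = 13  [terminal]
9. n8.env = 14  [terminal]
10. n6.sig = 17  [b₁.env * -2 + 45]
11. n6.hot = 26  [b₀.env + 13]
12. n1.off = -4  [E.hot + C.fin - 24]
13. n9.key = "my"  ["my"]
14. n10.key = "yk"  ["yk"]
15. n11.val = -5  [terminal]
16. n12.cnt = 12  [terminal]
17. n13.val = 21  [terminal]
18. n10.wid = true  [e₀.val == -5]
19. n9.wid = false  [not A₁.wid]
20. n15.cnt = 15  [terminal]
21. n14.sig = 20  [f.cnt + 5]
22. n14.hot = 17  [f.cnt + 2]
23. n0.key = true  [A.wid == false]
24. n0.hot = true  [true]

true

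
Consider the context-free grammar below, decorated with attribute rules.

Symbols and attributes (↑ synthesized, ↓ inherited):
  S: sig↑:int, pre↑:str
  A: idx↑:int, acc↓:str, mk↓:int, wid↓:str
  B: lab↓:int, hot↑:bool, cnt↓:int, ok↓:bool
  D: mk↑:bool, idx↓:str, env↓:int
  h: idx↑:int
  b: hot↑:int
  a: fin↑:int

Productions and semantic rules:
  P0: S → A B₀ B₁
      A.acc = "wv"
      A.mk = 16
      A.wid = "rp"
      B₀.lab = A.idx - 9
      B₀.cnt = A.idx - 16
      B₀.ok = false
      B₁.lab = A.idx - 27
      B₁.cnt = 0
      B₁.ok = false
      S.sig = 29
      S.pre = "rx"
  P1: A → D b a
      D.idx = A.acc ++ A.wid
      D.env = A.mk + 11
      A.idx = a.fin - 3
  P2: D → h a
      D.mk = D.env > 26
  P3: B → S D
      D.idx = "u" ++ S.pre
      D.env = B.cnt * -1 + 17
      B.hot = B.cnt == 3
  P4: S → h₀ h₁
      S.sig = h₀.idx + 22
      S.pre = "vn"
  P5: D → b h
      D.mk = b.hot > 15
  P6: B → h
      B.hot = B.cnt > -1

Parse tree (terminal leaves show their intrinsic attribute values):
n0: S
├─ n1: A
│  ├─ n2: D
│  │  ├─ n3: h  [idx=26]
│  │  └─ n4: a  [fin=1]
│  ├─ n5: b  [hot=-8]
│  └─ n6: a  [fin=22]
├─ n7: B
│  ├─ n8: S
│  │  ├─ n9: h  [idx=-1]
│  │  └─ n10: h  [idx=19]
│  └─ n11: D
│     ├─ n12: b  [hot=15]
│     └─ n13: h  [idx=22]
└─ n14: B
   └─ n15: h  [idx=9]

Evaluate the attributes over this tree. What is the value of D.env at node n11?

14

1. n1.acc = "wv"  ["wv"]
2. n1.mk = 16  [16]
3. n1.wid = "rp"  ["rp"]
4. n2.idx = "wvrp"  [A.acc ++ A.wid]
5. n2.env = 27  [A.mk + 11]
6. n3.idx = 26  [terminal]
7. n4.fin = 1  [terminal]
8. n2.mk = true  [D.env > 26]
9. n5.hot = -8  [terminal]
10. n6.fin = 22  [terminal]
11. n1.idx = 19  [a.fin - 3]
12. n7.lab = 10  [A.idx - 9]
13. n7.cnt = 3  [A.idx - 16]
14. n7.ok = false  [false]
15. n9.idx = -1  [terminal]
16. n10.idx = 19  [terminal]
17. n8.sig = 21  [h₀.idx + 22]
18. n8.pre = "vn"  ["vn"]
19. n11.idx = "uvn"  ["u" ++ S.pre]
20. n11.env = 14  [B.cnt * -1 + 17]
21. n12.hot = 15  [terminal]
22. n13.idx = 22  [terminal]
23. n11.mk = false  [b.hot > 15]
24. n7.hot = true  [B.cnt == 3]
25. n14.lab = -8  [A.idx - 27]
26. n14.cnt = 0  [0]
27. n14.ok = false  [false]
28. n15.idx = 9  [terminal]
29. n14.hot = true  [B.cnt > -1]
30. n0.sig = 29  [29]
31. n0.pre = "rx"  ["rx"]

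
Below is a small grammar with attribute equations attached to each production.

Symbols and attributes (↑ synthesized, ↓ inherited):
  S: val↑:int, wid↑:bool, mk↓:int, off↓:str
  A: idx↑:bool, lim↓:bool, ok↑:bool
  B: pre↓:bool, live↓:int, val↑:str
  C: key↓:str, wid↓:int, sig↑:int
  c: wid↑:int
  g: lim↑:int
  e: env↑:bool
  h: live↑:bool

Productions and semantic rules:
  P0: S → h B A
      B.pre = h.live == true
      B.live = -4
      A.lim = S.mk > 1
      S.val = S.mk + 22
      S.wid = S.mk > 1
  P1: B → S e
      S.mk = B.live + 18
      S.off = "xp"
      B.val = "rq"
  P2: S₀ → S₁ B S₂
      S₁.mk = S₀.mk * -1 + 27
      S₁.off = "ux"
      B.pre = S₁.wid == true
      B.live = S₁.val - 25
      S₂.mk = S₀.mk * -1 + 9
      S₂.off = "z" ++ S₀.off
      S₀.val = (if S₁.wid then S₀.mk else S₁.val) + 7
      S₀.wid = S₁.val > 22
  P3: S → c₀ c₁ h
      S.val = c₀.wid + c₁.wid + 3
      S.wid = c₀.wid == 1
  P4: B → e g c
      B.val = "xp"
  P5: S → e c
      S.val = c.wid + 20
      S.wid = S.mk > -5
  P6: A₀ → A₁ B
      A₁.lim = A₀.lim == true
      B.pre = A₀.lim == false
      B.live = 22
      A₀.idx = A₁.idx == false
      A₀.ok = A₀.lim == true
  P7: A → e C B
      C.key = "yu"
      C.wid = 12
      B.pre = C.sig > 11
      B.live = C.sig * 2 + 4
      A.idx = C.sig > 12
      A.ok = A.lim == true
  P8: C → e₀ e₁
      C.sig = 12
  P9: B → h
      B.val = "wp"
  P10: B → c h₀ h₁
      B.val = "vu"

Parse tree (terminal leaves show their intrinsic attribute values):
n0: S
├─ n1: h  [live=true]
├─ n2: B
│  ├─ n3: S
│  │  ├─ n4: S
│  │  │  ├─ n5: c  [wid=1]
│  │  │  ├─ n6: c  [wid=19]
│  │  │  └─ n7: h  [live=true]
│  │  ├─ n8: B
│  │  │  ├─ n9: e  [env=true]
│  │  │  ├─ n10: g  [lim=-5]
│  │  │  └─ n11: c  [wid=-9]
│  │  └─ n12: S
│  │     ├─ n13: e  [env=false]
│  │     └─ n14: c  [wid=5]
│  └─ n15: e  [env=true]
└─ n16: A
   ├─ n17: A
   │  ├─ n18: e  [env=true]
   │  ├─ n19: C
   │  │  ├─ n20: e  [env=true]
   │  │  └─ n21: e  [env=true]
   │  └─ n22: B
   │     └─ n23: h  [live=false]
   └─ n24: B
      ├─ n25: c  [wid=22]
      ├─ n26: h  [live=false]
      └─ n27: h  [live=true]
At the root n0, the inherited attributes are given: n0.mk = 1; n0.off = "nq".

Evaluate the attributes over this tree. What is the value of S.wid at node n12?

1. n0.mk = 1  [given at root]
2. n0.off = "nq"  [given at root]
3. n1.live = true  [terminal]
4. n2.pre = true  [h.live == true]
5. n2.live = -4  [-4]
6. n3.mk = 14  [B.live + 18]
7. n3.off = "xp"  ["xp"]
8. n4.mk = 13  [S₀.mk * -1 + 27]
9. n4.off = "ux"  ["ux"]
10. n5.wid = 1  [terminal]
11. n6.wid = 19  [terminal]
12. n7.live = true  [terminal]
13. n4.val = 23  [c₀.wid + c₁.wid + 3]
14. n4.wid = true  [c₀.wid == 1]
15. n8.pre = true  [S₁.wid == true]
16. n8.live = -2  [S₁.val - 25]
17. n9.env = true  [terminal]
18. n10.lim = -5  [terminal]
19. n11.wid = -9  [terminal]
20. n8.val = "xp"  ["xp"]
21. n12.mk = -5  [S₀.mk * -1 + 9]
22. n12.off = "zxp"  ["z" ++ S₀.off]
23. n13.env = false  [terminal]
24. n14.wid = 5  [terminal]
25. n12.val = 25  [c.wid + 20]
26. n12.wid = false  [S.mk > -5]
27. n3.val = 21  [(if S₁.wid then S₀.mk else S₁.val) + 7]
28. n3.wid = true  [S₁.val > 22]
29. n15.env = true  [terminal]
30. n2.val = "rq"  ["rq"]
31. n16.lim = false  [S.mk > 1]
32. n17.lim = false  [A₀.lim == true]
33. n18.env = true  [terminal]
34. n19.key = "yu"  ["yu"]
35. n19.wid = 12  [12]
36. n20.env = true  [terminal]
37. n21.env = true  [terminal]
38. n19.sig = 12  [12]
39. n22.pre = true  [C.sig > 11]
40. n22.live = 28  [C.sig * 2 + 4]
41. n23.live = false  [terminal]
42. n22.val = "wp"  ["wp"]
43. n17.idx = false  [C.sig > 12]
44. n17.ok = false  [A.lim == true]
45. n24.pre = true  [A₀.lim == false]
46. n24.live = 22  [22]
47. n25.wid = 22  [terminal]
48. n26.live = false  [terminal]
49. n27.live = true  [terminal]
50. n24.val = "vu"  ["vu"]
51. n16.idx = true  [A₁.idx == false]
52. n16.ok = false  [A₀.lim == true]
53. n0.val = 23  [S.mk + 22]
54. n0.wid = false  [S.mk > 1]

false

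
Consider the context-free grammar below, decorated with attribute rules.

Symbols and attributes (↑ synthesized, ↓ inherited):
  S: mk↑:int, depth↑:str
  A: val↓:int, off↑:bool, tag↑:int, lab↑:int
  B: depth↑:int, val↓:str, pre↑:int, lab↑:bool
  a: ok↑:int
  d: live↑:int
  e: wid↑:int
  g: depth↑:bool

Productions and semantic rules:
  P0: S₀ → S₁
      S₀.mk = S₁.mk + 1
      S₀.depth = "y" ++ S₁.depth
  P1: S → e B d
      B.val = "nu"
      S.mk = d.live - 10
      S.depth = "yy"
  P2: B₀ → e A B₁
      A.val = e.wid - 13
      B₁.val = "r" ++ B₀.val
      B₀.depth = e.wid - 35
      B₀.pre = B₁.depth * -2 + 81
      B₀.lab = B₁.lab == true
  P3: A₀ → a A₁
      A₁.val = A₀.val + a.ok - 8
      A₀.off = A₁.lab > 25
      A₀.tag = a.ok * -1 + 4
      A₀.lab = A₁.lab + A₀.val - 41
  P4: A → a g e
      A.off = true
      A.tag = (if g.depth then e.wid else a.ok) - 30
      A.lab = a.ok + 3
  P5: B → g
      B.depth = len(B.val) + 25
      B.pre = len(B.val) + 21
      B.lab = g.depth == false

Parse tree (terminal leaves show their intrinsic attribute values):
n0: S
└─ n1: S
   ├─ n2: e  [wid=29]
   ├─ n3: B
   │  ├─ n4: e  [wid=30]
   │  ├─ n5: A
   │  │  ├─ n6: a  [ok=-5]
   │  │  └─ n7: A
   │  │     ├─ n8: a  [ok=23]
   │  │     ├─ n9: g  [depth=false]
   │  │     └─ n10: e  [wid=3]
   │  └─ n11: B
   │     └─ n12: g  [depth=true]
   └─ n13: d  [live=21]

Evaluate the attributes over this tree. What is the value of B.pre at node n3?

25

1. n2.wid = 29  [terminal]
2. n3.val = "nu"  ["nu"]
3. n4.wid = 30  [terminal]
4. n5.val = 17  [e.wid - 13]
5. n6.ok = -5  [terminal]
6. n7.val = 4  [A₀.val + a.ok - 8]
7. n8.ok = 23  [terminal]
8. n9.depth = false  [terminal]
9. n10.wid = 3  [terminal]
10. n7.off = true  [true]
11. n7.tag = -7  [(if g.depth then e.wid else a.ok) - 30]
12. n7.lab = 26  [a.ok + 3]
13. n5.off = true  [A₁.lab > 25]
14. n5.tag = 9  [a.ok * -1 + 4]
15. n5.lab = 2  [A₁.lab + A₀.val - 41]
16. n11.val = "rnu"  ["r" ++ B₀.val]
17. n12.depth = true  [terminal]
18. n11.depth = 28  [len(B.val) + 25]
19. n11.pre = 24  [len(B.val) + 21]
20. n11.lab = false  [g.depth == false]
21. n3.depth = -5  [e.wid - 35]
22. n3.pre = 25  [B₁.depth * -2 + 81]
23. n3.lab = false  [B₁.lab == true]
24. n13.live = 21  [terminal]
25. n1.mk = 11  [d.live - 10]
26. n1.depth = "yy"  ["yy"]
27. n0.mk = 12  [S₁.mk + 1]
28. n0.depth = "yyy"  ["y" ++ S₁.depth]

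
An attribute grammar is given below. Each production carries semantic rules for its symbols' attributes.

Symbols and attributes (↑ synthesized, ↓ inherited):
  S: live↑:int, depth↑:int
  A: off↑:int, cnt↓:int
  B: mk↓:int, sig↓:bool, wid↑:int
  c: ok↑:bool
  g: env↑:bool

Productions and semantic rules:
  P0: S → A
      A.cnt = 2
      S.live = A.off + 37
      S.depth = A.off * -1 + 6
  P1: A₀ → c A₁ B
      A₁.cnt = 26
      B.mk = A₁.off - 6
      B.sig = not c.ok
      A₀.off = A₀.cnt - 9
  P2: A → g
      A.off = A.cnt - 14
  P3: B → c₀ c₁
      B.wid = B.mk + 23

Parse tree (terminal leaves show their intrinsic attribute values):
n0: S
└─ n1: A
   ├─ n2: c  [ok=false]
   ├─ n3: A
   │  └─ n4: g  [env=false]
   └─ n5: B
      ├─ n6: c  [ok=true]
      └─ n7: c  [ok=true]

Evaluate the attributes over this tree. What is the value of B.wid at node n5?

1. n1.cnt = 2  [2]
2. n2.ok = false  [terminal]
3. n3.cnt = 26  [26]
4. n4.env = false  [terminal]
5. n3.off = 12  [A.cnt - 14]
6. n5.mk = 6  [A₁.off - 6]
7. n5.sig = true  [not c.ok]
8. n6.ok = true  [terminal]
9. n7.ok = true  [terminal]
10. n5.wid = 29  [B.mk + 23]
11. n1.off = -7  [A₀.cnt - 9]
12. n0.live = 30  [A.off + 37]
13. n0.depth = 13  [A.off * -1 + 6]

29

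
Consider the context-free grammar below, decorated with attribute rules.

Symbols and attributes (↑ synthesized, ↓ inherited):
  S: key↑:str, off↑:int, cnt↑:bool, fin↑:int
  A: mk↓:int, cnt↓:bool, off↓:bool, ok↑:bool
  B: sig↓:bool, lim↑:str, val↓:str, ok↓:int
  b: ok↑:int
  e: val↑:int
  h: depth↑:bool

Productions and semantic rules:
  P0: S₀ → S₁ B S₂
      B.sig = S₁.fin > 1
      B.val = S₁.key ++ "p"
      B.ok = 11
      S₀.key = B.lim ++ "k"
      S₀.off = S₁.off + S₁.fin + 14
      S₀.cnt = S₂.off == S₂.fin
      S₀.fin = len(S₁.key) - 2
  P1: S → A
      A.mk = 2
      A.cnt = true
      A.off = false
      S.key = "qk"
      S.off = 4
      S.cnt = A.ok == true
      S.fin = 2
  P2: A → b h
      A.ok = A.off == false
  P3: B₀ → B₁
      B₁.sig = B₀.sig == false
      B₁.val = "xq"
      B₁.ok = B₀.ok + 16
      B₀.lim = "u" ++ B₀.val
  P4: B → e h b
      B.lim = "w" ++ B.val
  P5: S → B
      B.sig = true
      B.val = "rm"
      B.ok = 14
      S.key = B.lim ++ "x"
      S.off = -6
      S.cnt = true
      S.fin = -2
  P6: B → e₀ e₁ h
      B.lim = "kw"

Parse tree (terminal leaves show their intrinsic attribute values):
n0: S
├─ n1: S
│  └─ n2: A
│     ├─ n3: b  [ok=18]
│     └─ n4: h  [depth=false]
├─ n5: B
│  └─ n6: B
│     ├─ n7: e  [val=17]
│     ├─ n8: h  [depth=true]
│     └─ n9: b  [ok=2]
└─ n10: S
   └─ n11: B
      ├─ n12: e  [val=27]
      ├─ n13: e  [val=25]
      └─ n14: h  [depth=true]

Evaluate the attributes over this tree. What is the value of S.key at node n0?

1. n2.mk = 2  [2]
2. n2.cnt = true  [true]
3. n2.off = false  [false]
4. n3.ok = 18  [terminal]
5. n4.depth = false  [terminal]
6. n2.ok = true  [A.off == false]
7. n1.key = "qk"  ["qk"]
8. n1.off = 4  [4]
9. n1.cnt = true  [A.ok == true]
10. n1.fin = 2  [2]
11. n5.sig = true  [S₁.fin > 1]
12. n5.val = "qkp"  [S₁.key ++ "p"]
13. n5.ok = 11  [11]
14. n6.sig = false  [B₀.sig == false]
15. n6.val = "xq"  ["xq"]
16. n6.ok = 27  [B₀.ok + 16]
17. n7.val = 17  [terminal]
18. n8.depth = true  [terminal]
19. n9.ok = 2  [terminal]
20. n6.lim = "wxq"  ["w" ++ B.val]
21. n5.lim = "uqkp"  ["u" ++ B₀.val]
22. n11.sig = true  [true]
23. n11.val = "rm"  ["rm"]
24. n11.ok = 14  [14]
25. n12.val = 27  [terminal]
26. n13.val = 25  [terminal]
27. n14.depth = true  [terminal]
28. n11.lim = "kw"  ["kw"]
29. n10.key = "kwx"  [B.lim ++ "x"]
30. n10.off = -6  [-6]
31. n10.cnt = true  [true]
32. n10.fin = -2  [-2]
33. n0.key = "uqkpk"  [B.lim ++ "k"]
34. n0.off = 20  [S₁.off + S₁.fin + 14]
35. n0.cnt = false  [S₂.off == S₂.fin]
36. n0.fin = 0  [len(S₁.key) - 2]

"uqkpk"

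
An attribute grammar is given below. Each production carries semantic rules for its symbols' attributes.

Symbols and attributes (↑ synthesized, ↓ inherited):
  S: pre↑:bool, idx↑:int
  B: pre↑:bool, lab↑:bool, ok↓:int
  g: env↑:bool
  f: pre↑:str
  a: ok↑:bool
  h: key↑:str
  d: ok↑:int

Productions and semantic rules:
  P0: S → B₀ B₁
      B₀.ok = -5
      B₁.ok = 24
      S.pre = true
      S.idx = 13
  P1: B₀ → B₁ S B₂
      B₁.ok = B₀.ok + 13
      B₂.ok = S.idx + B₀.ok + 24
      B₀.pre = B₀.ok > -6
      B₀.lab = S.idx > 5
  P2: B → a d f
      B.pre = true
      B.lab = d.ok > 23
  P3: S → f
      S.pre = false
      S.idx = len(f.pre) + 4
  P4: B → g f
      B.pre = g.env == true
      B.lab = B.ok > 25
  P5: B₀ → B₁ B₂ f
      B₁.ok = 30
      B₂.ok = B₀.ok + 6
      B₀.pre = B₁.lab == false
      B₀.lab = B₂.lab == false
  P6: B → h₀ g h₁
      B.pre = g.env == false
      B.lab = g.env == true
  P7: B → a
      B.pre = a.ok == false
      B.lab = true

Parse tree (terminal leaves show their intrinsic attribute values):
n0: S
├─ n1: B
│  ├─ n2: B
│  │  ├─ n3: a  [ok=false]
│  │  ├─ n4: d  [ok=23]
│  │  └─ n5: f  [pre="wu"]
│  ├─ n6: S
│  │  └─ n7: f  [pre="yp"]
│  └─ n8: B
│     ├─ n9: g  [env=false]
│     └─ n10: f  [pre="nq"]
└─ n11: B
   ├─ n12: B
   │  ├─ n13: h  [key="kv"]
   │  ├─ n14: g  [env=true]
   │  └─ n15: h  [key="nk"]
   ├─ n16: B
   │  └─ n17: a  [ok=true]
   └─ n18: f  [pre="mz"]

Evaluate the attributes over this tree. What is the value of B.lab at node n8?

false

1. n1.ok = -5  [-5]
2. n2.ok = 8  [B₀.ok + 13]
3. n3.ok = false  [terminal]
4. n4.ok = 23  [terminal]
5. n5.pre = "wu"  [terminal]
6. n2.pre = true  [true]
7. n2.lab = false  [d.ok > 23]
8. n7.pre = "yp"  [terminal]
9. n6.pre = false  [false]
10. n6.idx = 6  [len(f.pre) + 4]
11. n8.ok = 25  [S.idx + B₀.ok + 24]
12. n9.env = false  [terminal]
13. n10.pre = "nq"  [terminal]
14. n8.pre = false  [g.env == true]
15. n8.lab = false  [B.ok > 25]
16. n1.pre = true  [B₀.ok > -6]
17. n1.lab = true  [S.idx > 5]
18. n11.ok = 24  [24]
19. n12.ok = 30  [30]
20. n13.key = "kv"  [terminal]
21. n14.env = true  [terminal]
22. n15.key = "nk"  [terminal]
23. n12.pre = false  [g.env == false]
24. n12.lab = true  [g.env == true]
25. n16.ok = 30  [B₀.ok + 6]
26. n17.ok = true  [terminal]
27. n16.pre = false  [a.ok == false]
28. n16.lab = true  [true]
29. n18.pre = "mz"  [terminal]
30. n11.pre = false  [B₁.lab == false]
31. n11.lab = false  [B₂.lab == false]
32. n0.pre = true  [true]
33. n0.idx = 13  [13]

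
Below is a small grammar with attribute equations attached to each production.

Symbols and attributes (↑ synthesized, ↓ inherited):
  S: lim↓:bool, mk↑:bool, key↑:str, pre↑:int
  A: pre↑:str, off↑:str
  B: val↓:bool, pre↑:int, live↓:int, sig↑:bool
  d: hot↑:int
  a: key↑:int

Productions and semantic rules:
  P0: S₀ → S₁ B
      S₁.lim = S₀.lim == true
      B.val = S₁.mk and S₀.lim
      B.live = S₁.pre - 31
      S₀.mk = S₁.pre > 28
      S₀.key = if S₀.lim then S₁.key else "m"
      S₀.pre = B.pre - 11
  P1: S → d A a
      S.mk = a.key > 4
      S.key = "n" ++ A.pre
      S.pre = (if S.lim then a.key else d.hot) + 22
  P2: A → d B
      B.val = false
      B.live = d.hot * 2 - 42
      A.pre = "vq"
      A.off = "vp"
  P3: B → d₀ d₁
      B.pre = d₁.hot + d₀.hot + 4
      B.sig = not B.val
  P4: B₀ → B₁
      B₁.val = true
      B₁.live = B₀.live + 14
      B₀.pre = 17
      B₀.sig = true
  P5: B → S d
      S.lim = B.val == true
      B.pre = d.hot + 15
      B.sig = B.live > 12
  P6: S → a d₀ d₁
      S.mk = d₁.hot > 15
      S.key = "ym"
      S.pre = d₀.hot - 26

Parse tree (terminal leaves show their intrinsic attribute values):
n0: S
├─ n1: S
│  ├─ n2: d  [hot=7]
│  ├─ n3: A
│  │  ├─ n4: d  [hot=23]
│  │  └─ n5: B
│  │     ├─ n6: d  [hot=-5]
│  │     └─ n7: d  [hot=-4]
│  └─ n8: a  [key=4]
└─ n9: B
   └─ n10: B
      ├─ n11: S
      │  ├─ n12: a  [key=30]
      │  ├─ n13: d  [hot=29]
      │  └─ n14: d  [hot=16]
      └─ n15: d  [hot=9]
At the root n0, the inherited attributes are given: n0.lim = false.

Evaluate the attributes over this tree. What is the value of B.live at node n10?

1. n0.lim = false  [given at root]
2. n1.lim = false  [S₀.lim == true]
3. n2.hot = 7  [terminal]
4. n4.hot = 23  [terminal]
5. n5.val = false  [false]
6. n5.live = 4  [d.hot * 2 - 42]
7. n6.hot = -5  [terminal]
8. n7.hot = -4  [terminal]
9. n5.pre = -5  [d₁.hot + d₀.hot + 4]
10. n5.sig = true  [not B.val]
11. n3.pre = "vq"  ["vq"]
12. n3.off = "vp"  ["vp"]
13. n8.key = 4  [terminal]
14. n1.mk = false  [a.key > 4]
15. n1.key = "nvq"  ["n" ++ A.pre]
16. n1.pre = 29  [(if S.lim then a.key else d.hot) + 22]
17. n9.val = false  [S₁.mk and S₀.lim]
18. n9.live = -2  [S₁.pre - 31]
19. n10.val = true  [true]
20. n10.live = 12  [B₀.live + 14]
21. n11.lim = true  [B.val == true]
22. n12.key = 30  [terminal]
23. n13.hot = 29  [terminal]
24. n14.hot = 16  [terminal]
25. n11.mk = true  [d₁.hot > 15]
26. n11.key = "ym"  ["ym"]
27. n11.pre = 3  [d₀.hot - 26]
28. n15.hot = 9  [terminal]
29. n10.pre = 24  [d.hot + 15]
30. n10.sig = false  [B.live > 12]
31. n9.pre = 17  [17]
32. n9.sig = true  [true]
33. n0.mk = true  [S₁.pre > 28]
34. n0.key = "m"  [if S₀.lim then S₁.key else "m"]
35. n0.pre = 6  [B.pre - 11]

12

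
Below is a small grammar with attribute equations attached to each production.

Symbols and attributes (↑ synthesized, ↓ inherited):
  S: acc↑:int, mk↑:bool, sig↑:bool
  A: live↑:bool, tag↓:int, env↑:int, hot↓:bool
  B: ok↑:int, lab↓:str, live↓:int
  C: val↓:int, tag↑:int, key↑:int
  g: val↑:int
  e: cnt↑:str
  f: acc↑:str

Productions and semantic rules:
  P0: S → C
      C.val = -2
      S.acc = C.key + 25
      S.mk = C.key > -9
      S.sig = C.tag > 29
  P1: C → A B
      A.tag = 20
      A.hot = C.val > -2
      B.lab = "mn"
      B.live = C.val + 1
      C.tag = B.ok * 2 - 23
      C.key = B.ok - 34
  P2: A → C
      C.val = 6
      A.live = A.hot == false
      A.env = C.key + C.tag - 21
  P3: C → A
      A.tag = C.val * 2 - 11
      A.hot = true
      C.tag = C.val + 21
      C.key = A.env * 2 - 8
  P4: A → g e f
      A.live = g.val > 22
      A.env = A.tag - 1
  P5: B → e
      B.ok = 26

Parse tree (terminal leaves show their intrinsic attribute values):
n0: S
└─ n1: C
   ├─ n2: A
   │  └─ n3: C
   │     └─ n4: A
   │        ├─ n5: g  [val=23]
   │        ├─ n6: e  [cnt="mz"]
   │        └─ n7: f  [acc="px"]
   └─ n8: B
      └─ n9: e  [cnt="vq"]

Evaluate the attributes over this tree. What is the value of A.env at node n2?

-2

1. n1.val = -2  [-2]
2. n2.tag = 20  [20]
3. n2.hot = false  [C.val > -2]
4. n3.val = 6  [6]
5. n4.tag = 1  [C.val * 2 - 11]
6. n4.hot = true  [true]
7. n5.val = 23  [terminal]
8. n6.cnt = "mz"  [terminal]
9. n7.acc = "px"  [terminal]
10. n4.live = true  [g.val > 22]
11. n4.env = 0  [A.tag - 1]
12. n3.tag = 27  [C.val + 21]
13. n3.key = -8  [A.env * 2 - 8]
14. n2.live = true  [A.hot == false]
15. n2.env = -2  [C.key + C.tag - 21]
16. n8.lab = "mn"  ["mn"]
17. n8.live = -1  [C.val + 1]
18. n9.cnt = "vq"  [terminal]
19. n8.ok = 26  [26]
20. n1.tag = 29  [B.ok * 2 - 23]
21. n1.key = -8  [B.ok - 34]
22. n0.acc = 17  [C.key + 25]
23. n0.mk = true  [C.key > -9]
24. n0.sig = false  [C.tag > 29]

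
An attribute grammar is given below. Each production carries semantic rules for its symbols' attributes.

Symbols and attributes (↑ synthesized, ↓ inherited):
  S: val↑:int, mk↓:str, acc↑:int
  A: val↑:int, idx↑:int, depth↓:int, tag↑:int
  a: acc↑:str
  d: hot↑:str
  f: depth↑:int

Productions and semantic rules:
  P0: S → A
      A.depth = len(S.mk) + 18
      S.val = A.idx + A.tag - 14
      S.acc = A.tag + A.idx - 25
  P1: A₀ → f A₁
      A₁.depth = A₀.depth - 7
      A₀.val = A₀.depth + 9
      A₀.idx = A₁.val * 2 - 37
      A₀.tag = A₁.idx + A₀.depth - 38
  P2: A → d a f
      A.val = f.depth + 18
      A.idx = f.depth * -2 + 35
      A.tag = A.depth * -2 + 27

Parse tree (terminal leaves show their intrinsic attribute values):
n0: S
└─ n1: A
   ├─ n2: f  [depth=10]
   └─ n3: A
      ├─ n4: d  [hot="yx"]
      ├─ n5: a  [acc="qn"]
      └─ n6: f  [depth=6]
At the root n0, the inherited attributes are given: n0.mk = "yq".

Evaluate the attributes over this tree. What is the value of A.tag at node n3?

1

1. n0.mk = "yq"  [given at root]
2. n1.depth = 20  [len(S.mk) + 18]
3. n2.depth = 10  [terminal]
4. n3.depth = 13  [A₀.depth - 7]
5. n4.hot = "yx"  [terminal]
6. n5.acc = "qn"  [terminal]
7. n6.depth = 6  [terminal]
8. n3.val = 24  [f.depth + 18]
9. n3.idx = 23  [f.depth * -2 + 35]
10. n3.tag = 1  [A.depth * -2 + 27]
11. n1.val = 29  [A₀.depth + 9]
12. n1.idx = 11  [A₁.val * 2 - 37]
13. n1.tag = 5  [A₁.idx + A₀.depth - 38]
14. n0.val = 2  [A.idx + A.tag - 14]
15. n0.acc = -9  [A.tag + A.idx - 25]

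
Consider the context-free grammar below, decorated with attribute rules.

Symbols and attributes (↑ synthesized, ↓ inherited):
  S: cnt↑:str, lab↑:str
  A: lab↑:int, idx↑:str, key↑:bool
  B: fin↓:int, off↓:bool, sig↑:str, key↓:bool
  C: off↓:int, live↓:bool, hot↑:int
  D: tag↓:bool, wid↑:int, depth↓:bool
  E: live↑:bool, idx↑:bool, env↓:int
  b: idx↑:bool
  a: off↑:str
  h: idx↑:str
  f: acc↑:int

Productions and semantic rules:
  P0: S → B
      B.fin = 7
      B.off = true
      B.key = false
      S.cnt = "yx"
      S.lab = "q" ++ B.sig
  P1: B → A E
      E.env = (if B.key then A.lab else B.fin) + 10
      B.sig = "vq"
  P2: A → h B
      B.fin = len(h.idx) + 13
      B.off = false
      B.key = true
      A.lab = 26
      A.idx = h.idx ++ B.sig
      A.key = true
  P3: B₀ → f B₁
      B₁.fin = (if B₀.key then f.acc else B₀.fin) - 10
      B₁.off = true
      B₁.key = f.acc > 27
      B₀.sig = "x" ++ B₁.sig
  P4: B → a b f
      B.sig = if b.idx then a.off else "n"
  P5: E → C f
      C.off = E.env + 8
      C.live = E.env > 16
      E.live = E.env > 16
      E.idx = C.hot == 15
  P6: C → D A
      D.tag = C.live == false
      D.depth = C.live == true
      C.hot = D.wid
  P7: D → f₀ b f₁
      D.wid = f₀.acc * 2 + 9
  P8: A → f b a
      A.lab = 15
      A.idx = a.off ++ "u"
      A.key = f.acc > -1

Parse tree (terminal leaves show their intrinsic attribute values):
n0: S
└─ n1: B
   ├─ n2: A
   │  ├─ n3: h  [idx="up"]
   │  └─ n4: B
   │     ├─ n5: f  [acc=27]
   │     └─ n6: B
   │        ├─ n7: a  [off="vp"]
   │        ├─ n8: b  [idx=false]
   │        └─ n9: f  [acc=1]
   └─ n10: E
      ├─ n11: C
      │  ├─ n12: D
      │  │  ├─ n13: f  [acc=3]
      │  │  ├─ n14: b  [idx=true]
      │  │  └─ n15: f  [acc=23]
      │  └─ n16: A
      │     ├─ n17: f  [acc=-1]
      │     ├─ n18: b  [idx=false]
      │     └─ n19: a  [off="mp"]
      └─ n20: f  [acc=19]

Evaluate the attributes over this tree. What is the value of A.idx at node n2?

"upxn"

1. n1.fin = 7  [7]
2. n1.off = true  [true]
3. n1.key = false  [false]
4. n3.idx = "up"  [terminal]
5. n4.fin = 15  [len(h.idx) + 13]
6. n4.off = false  [false]
7. n4.key = true  [true]
8. n5.acc = 27  [terminal]
9. n6.fin = 17  [(if B₀.key then f.acc else B₀.fin) - 10]
10. n6.off = true  [true]
11. n6.key = false  [f.acc > 27]
12. n7.off = "vp"  [terminal]
13. n8.idx = false  [terminal]
14. n9.acc = 1  [terminal]
15. n6.sig = "n"  [if b.idx then a.off else "n"]
16. n4.sig = "xn"  ["x" ++ B₁.sig]
17. n2.lab = 26  [26]
18. n2.idx = "upxn"  [h.idx ++ B.sig]
19. n2.key = true  [true]
20. n10.env = 17  [(if B.key then A.lab else B.fin) + 10]
21. n11.off = 25  [E.env + 8]
22. n11.live = true  [E.env > 16]
23. n12.tag = false  [C.live == false]
24. n12.depth = true  [C.live == true]
25. n13.acc = 3  [terminal]
26. n14.idx = true  [terminal]
27. n15.acc = 23  [terminal]
28. n12.wid = 15  [f₀.acc * 2 + 9]
29. n17.acc = -1  [terminal]
30. n18.idx = false  [terminal]
31. n19.off = "mp"  [terminal]
32. n16.lab = 15  [15]
33. n16.idx = "mpu"  [a.off ++ "u"]
34. n16.key = false  [f.acc > -1]
35. n11.hot = 15  [D.wid]
36. n20.acc = 19  [terminal]
37. n10.live = true  [E.env > 16]
38. n10.idx = true  [C.hot == 15]
39. n1.sig = "vq"  ["vq"]
40. n0.cnt = "yx"  ["yx"]
41. n0.lab = "qvq"  ["q" ++ B.sig]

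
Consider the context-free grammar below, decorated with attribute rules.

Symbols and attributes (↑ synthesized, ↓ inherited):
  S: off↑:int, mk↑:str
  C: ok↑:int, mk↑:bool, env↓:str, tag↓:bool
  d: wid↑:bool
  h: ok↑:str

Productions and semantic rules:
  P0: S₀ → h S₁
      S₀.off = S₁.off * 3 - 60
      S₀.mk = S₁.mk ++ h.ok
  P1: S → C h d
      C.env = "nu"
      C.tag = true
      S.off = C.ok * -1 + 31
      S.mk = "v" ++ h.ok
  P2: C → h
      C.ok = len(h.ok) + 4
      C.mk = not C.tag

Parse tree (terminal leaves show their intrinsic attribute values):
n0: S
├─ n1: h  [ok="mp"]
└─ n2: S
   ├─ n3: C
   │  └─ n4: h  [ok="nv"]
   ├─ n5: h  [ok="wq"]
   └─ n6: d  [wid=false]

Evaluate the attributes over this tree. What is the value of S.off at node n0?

1. n1.ok = "mp"  [terminal]
2. n3.env = "nu"  ["nu"]
3. n3.tag = true  [true]
4. n4.ok = "nv"  [terminal]
5. n3.ok = 6  [len(h.ok) + 4]
6. n3.mk = false  [not C.tag]
7. n5.ok = "wq"  [terminal]
8. n6.wid = false  [terminal]
9. n2.off = 25  [C.ok * -1 + 31]
10. n2.mk = "vwq"  ["v" ++ h.ok]
11. n0.off = 15  [S₁.off * 3 - 60]
12. n0.mk = "vwqmp"  [S₁.mk ++ h.ok]

15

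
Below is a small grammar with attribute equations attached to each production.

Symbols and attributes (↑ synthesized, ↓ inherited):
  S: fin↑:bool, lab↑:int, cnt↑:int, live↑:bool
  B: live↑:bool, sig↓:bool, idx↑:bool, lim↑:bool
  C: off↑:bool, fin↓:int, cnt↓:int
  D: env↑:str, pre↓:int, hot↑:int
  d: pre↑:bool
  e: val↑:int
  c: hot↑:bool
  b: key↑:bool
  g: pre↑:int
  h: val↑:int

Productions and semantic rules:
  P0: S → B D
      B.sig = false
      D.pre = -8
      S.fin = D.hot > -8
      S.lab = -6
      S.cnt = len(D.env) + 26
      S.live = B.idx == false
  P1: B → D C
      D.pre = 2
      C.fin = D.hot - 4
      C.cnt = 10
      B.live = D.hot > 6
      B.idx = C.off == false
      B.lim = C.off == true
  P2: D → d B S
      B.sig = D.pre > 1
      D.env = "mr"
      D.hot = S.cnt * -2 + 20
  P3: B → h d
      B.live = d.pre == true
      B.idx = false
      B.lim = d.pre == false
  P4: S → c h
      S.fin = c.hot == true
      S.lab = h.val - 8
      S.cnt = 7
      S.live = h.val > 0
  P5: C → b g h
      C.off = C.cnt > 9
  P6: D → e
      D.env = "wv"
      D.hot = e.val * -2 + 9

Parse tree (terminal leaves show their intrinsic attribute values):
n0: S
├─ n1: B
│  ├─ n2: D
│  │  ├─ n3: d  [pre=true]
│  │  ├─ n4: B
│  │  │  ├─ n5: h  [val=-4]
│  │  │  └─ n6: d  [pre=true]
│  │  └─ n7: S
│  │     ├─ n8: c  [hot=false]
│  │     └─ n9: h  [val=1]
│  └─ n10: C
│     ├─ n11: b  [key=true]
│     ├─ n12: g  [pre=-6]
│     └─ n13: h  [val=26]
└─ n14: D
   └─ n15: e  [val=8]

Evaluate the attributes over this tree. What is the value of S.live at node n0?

true

1. n1.sig = false  [false]
2. n2.pre = 2  [2]
3. n3.pre = true  [terminal]
4. n4.sig = true  [D.pre > 1]
5. n5.val = -4  [terminal]
6. n6.pre = true  [terminal]
7. n4.live = true  [d.pre == true]
8. n4.idx = false  [false]
9. n4.lim = false  [d.pre == false]
10. n8.hot = false  [terminal]
11. n9.val = 1  [terminal]
12. n7.fin = false  [c.hot == true]
13. n7.lab = -7  [h.val - 8]
14. n7.cnt = 7  [7]
15. n7.live = true  [h.val > 0]
16. n2.env = "mr"  ["mr"]
17. n2.hot = 6  [S.cnt * -2 + 20]
18. n10.fin = 2  [D.hot - 4]
19. n10.cnt = 10  [10]
20. n11.key = true  [terminal]
21. n12.pre = -6  [terminal]
22. n13.val = 26  [terminal]
23. n10.off = true  [C.cnt > 9]
24. n1.live = false  [D.hot > 6]
25. n1.idx = false  [C.off == false]
26. n1.lim = true  [C.off == true]
27. n14.pre = -8  [-8]
28. n15.val = 8  [terminal]
29. n14.env = "wv"  ["wv"]
30. n14.hot = -7  [e.val * -2 + 9]
31. n0.fin = true  [D.hot > -8]
32. n0.lab = -6  [-6]
33. n0.cnt = 28  [len(D.env) + 26]
34. n0.live = true  [B.idx == false]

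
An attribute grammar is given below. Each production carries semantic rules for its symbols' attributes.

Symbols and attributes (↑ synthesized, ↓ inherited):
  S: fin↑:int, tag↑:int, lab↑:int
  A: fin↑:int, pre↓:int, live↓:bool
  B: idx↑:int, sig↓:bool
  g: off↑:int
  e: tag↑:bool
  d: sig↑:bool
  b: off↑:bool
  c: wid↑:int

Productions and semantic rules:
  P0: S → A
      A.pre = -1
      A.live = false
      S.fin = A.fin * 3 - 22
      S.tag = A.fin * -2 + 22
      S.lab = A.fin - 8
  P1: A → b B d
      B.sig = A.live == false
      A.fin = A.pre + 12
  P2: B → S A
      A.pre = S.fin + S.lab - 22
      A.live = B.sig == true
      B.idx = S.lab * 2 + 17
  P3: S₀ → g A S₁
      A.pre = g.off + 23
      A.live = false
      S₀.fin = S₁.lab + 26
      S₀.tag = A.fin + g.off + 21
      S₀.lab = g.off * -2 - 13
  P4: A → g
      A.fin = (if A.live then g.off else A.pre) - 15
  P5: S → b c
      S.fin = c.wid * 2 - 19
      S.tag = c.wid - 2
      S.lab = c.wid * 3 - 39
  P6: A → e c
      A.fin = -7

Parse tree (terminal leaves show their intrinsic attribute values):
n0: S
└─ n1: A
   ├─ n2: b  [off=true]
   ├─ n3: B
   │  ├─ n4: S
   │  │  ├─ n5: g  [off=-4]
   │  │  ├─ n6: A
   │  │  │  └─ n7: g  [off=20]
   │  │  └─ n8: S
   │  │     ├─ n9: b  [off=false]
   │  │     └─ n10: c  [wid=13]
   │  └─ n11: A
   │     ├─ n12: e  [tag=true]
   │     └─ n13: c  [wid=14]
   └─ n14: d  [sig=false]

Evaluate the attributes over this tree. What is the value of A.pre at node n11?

1. n1.pre = -1  [-1]
2. n1.live = false  [false]
3. n2.off = true  [terminal]
4. n3.sig = true  [A.live == false]
5. n5.off = -4  [terminal]
6. n6.pre = 19  [g.off + 23]
7. n6.live = false  [false]
8. n7.off = 20  [terminal]
9. n6.fin = 4  [(if A.live then g.off else A.pre) - 15]
10. n9.off = false  [terminal]
11. n10.wid = 13  [terminal]
12. n8.fin = 7  [c.wid * 2 - 19]
13. n8.tag = 11  [c.wid - 2]
14. n8.lab = 0  [c.wid * 3 - 39]
15. n4.fin = 26  [S₁.lab + 26]
16. n4.tag = 21  [A.fin + g.off + 21]
17. n4.lab = -5  [g.off * -2 - 13]
18. n11.pre = -1  [S.fin + S.lab - 22]
19. n11.live = true  [B.sig == true]
20. n12.tag = true  [terminal]
21. n13.wid = 14  [terminal]
22. n11.fin = -7  [-7]
23. n3.idx = 7  [S.lab * 2 + 17]
24. n14.sig = false  [terminal]
25. n1.fin = 11  [A.pre + 12]
26. n0.fin = 11  [A.fin * 3 - 22]
27. n0.tag = 0  [A.fin * -2 + 22]
28. n0.lab = 3  [A.fin - 8]

-1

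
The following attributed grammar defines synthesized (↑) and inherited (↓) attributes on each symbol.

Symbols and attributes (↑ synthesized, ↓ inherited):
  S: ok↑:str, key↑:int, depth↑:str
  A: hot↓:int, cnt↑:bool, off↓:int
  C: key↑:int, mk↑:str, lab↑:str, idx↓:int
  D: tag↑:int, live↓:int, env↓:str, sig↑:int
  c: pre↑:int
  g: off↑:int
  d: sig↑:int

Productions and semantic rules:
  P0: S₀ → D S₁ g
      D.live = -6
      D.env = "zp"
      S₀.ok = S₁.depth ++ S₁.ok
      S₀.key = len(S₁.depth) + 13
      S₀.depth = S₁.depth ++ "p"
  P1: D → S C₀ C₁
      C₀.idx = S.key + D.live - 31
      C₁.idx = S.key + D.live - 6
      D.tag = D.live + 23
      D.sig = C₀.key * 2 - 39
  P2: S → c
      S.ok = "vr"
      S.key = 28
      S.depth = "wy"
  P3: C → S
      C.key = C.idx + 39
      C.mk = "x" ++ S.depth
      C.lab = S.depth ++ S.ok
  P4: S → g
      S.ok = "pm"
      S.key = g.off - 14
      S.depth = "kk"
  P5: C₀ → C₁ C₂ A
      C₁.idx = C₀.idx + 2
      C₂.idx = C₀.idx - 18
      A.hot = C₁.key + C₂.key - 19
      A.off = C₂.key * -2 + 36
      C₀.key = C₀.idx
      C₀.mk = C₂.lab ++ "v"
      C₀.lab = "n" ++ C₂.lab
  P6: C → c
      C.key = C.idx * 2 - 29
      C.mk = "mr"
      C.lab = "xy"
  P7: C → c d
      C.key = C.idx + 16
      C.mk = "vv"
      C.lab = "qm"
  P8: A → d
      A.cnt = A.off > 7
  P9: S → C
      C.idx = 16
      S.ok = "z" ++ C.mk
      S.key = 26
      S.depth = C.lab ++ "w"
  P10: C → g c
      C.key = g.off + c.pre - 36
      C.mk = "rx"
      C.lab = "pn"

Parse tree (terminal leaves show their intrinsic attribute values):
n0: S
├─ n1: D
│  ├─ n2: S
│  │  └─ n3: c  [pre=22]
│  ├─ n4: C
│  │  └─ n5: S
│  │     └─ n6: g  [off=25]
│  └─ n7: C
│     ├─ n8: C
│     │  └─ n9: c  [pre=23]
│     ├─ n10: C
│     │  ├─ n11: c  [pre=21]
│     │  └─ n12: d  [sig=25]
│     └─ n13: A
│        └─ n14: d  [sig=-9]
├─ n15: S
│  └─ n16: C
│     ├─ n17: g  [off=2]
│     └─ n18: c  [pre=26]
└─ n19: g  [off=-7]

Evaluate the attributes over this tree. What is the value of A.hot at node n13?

2

1. n1.live = -6  [-6]
2. n1.env = "zp"  ["zp"]
3. n3.pre = 22  [terminal]
4. n2.ok = "vr"  ["vr"]
5. n2.key = 28  [28]
6. n2.depth = "wy"  ["wy"]
7. n4.idx = -9  [S.key + D.live - 31]
8. n6.off = 25  [terminal]
9. n5.ok = "pm"  ["pm"]
10. n5.key = 11  [g.off - 14]
11. n5.depth = "kk"  ["kk"]
12. n4.key = 30  [C.idx + 39]
13. n4.mk = "xkk"  ["x" ++ S.depth]
14. n4.lab = "kkpm"  [S.depth ++ S.ok]
15. n7.idx = 16  [S.key + D.live - 6]
16. n8.idx = 18  [C₀.idx + 2]
17. n9.pre = 23  [terminal]
18. n8.key = 7  [C.idx * 2 - 29]
19. n8.mk = "mr"  ["mr"]
20. n8.lab = "xy"  ["xy"]
21. n10.idx = -2  [C₀.idx - 18]
22. n11.pre = 21  [terminal]
23. n12.sig = 25  [terminal]
24. n10.key = 14  [C.idx + 16]
25. n10.mk = "vv"  ["vv"]
26. n10.lab = "qm"  ["qm"]
27. n13.hot = 2  [C₁.key + C₂.key - 19]
28. n13.off = 8  [C₂.key * -2 + 36]
29. n14.sig = -9  [terminal]
30. n13.cnt = true  [A.off > 7]
31. n7.key = 16  [C₀.idx]
32. n7.mk = "qmv"  [C₂.lab ++ "v"]
33. n7.lab = "nqm"  ["n" ++ C₂.lab]
34. n1.tag = 17  [D.live + 23]
35. n1.sig = 21  [C₀.key * 2 - 39]
36. n16.idx = 16  [16]
37. n17.off = 2  [terminal]
38. n18.pre = 26  [terminal]
39. n16.key = -8  [g.off + c.pre - 36]
40. n16.mk = "rx"  ["rx"]
41. n16.lab = "pn"  ["pn"]
42. n15.ok = "zrx"  ["z" ++ C.mk]
43. n15.key = 26  [26]
44. n15.depth = "pnw"  [C.lab ++ "w"]
45. n19.off = -7  [terminal]
46. n0.ok = "pnwzrx"  [S₁.depth ++ S₁.ok]
47. n0.key = 16  [len(S₁.depth) + 13]
48. n0.depth = "pnwp"  [S₁.depth ++ "p"]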